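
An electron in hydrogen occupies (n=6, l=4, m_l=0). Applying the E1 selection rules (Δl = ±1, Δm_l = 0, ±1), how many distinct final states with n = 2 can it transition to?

E1 requires l_f ∈ {3, 5}, but neither lies in [0, 1], so no final state is reachable.
Total: 0.

0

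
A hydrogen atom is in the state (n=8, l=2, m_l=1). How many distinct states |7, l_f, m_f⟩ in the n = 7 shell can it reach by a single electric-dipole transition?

5

E1 requires Δl = ±1, so l_f ∈ {1, 3}; with 0 ≤ l_f ≤ n_f−1 = 6, the allowed l_f values are {1, 3}.
For l_f = 1: m_f ∈ {m_i−1, m_i, m_i+1} ∩ [−1, 1] = {0, 1} → 2 states.
For l_f = 3: m_f ∈ {m_i−1, m_i, m_i+1} ∩ [−3, 3] = {0, 1, 2} → 3 states.
Total: 5.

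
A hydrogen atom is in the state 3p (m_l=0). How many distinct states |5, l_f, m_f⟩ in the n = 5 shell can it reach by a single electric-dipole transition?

4

E1 requires Δl = ±1, so l_f ∈ {0, 2}; with 0 ≤ l_f ≤ n_f−1 = 4, the allowed l_f values are {0, 2}.
For l_f = 0: m_f ∈ {m_i−1, m_i, m_i+1} ∩ [−0, 0] = {0} → 1 state.
For l_f = 2: m_f ∈ {m_i−1, m_i, m_i+1} ∩ [−2, 2] = {-1, 0, 1} → 3 states.
Total: 4.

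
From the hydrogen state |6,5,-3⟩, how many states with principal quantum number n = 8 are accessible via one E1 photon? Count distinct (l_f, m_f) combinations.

E1 requires Δl = ±1, so l_f ∈ {4, 6}; with 0 ≤ l_f ≤ n_f−1 = 7, the allowed l_f values are {4, 6}.
For l_f = 4: m_f ∈ {m_i−1, m_i, m_i+1} ∩ [−4, 4] = {-4, -3, -2} → 3 states.
For l_f = 6: m_f ∈ {m_i−1, m_i, m_i+1} ∩ [−6, 6] = {-4, -3, -2} → 3 states.
Total: 6.

6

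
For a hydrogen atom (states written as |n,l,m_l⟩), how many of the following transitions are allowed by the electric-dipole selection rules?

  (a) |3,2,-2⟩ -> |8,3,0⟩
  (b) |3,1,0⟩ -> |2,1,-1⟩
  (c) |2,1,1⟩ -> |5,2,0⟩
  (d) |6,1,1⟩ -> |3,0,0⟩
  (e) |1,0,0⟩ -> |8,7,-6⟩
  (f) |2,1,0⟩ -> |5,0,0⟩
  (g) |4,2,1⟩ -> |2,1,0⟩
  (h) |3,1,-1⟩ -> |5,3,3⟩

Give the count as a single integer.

(a) forbidden — Δm_l = +2 (E1 requires Δm_l = 0, ±1)
(b) forbidden — Δl = +0 (E1 requires Δl = ±1)
(c) allowed
(d) allowed
(e) forbidden — Δl = +7 (E1 requires Δl = ±1); Δm_l = -6 (E1 requires Δm_l = 0, ±1)
(f) allowed
(g) allowed
(h) forbidden — Δl = +2 (E1 requires Δl = ±1); Δm_l = +4 (E1 requires Δm_l = 0, ±1)
Total allowed: 4 of 8.

4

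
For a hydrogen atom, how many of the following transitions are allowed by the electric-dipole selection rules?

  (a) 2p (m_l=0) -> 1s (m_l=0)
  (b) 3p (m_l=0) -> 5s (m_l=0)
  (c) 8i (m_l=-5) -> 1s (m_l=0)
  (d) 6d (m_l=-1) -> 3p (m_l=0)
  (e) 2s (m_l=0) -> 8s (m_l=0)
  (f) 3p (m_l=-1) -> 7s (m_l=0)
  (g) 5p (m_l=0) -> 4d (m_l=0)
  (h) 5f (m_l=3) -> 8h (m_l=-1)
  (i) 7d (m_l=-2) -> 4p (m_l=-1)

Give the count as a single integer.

6

(a) allowed
(b) allowed
(c) forbidden — Δl = -6 (E1 requires Δl = ±1); Δm_l = +5 (E1 requires Δm_l = 0, ±1)
(d) allowed
(e) forbidden — Δl = +0 (E1 requires Δl = ±1)
(f) allowed
(g) allowed
(h) forbidden — Δl = +2 (E1 requires Δl = ±1); Δm_l = -4 (E1 requires Δm_l = 0, ±1)
(i) allowed
Total allowed: 6 of 9.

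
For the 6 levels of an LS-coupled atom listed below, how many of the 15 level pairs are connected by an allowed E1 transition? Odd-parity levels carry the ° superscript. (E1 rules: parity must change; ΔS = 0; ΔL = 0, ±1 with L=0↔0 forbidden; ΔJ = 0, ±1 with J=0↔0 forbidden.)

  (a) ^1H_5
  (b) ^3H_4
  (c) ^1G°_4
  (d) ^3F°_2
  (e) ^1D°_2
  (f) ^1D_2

2

(a)–(b): forbidden (parity, ΔS).
(a)–(c): allowed.
(a)–(d): forbidden (ΔS, ΔL, ΔJ).
(a)–(e): forbidden (ΔL, ΔJ).
(a)–(f): forbidden (parity, ΔL, ΔJ).
(b)–(c): forbidden (ΔS).
(b)–(d): forbidden (ΔL, ΔJ).
(b)–(e): forbidden (ΔS, ΔL, ΔJ).
(b)–(f): forbidden (parity, ΔS, ΔL, ΔJ).
(c)–(d): forbidden (parity, ΔS, ΔJ).
(c)–(e): forbidden (parity, ΔL, ΔJ).
(c)–(f): forbidden (ΔL, ΔJ).
(d)–(e): forbidden (parity, ΔS).
(d)–(f): forbidden (ΔS).
(e)–(f): allowed.
Allowed pairs: 2 of 15.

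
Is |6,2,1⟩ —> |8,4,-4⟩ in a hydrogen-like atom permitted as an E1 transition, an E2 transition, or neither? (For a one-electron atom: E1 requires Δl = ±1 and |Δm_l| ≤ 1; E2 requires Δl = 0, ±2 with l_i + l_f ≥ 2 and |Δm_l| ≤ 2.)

neither

Δl = 4 − 2 = +2; l_i + l_f = 6.
Δm_l = -5.
E1 (Δl = ±1, |Δm_l| ≤ 1): not satisfied.
E2 (Δl = 0,±2, l_i+l_f ≥ 2, |Δm_l| ≤ 2): not satisfied.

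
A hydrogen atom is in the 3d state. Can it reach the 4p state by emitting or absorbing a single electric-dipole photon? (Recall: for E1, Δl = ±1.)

Δl = 1 − 2 = -1; the E1 rule Δl = ±1 is ✓.
All E1 selection rules are satisfied.

allowed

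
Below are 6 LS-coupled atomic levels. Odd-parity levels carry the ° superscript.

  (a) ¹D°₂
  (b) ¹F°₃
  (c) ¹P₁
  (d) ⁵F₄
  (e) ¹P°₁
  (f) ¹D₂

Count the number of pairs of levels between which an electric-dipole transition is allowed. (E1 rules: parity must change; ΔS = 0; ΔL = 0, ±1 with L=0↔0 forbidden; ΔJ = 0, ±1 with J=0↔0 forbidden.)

5

(a)–(b): forbidden (parity).
(a)–(c): allowed.
(a)–(d): forbidden (ΔS, ΔJ).
(a)–(e): forbidden (parity).
(a)–(f): allowed.
(b)–(c): forbidden (ΔL, ΔJ).
(b)–(d): forbidden (ΔS).
(b)–(e): forbidden (parity, ΔL, ΔJ).
(b)–(f): allowed.
(c)–(d): forbidden (parity, ΔS, ΔL, ΔJ).
(c)–(e): allowed.
(c)–(f): forbidden (parity).
(d)–(e): forbidden (ΔS, ΔL, ΔJ).
(d)–(f): forbidden (parity, ΔS, ΔJ).
(e)–(f): allowed.
Allowed pairs: 5 of 15.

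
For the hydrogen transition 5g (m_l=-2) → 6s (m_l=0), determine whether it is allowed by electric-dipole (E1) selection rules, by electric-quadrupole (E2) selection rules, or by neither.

Δl = 0 − 4 = -4; l_i + l_f = 4.
Δm_l = +2.
E1 (Δl = ±1, |Δm_l| ≤ 1): not satisfied.
E2 (Δl = 0,±2, l_i+l_f ≥ 2, |Δm_l| ≤ 2): not satisfied.

neither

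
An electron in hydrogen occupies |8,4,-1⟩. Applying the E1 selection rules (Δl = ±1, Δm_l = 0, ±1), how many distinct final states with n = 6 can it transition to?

E1 requires Δl = ±1, so l_f ∈ {3, 5}; with 0 ≤ l_f ≤ n_f−1 = 5, the allowed l_f values are {3, 5}.
For l_f = 3: m_f ∈ {m_i−1, m_i, m_i+1} ∩ [−3, 3] = {-2, -1, 0} → 3 states.
For l_f = 5: m_f ∈ {m_i−1, m_i, m_i+1} ∩ [−5, 5] = {-2, -1, 0} → 3 states.
Total: 6.

6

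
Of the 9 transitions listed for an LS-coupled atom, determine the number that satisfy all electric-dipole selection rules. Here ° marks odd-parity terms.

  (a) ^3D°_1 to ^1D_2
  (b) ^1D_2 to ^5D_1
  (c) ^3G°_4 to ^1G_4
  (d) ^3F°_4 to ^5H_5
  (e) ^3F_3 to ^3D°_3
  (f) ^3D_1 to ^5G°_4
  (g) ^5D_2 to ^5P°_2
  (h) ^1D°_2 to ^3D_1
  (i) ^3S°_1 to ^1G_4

(a) forbidden (ΔS fails)
(b) forbidden (parity, ΔS fail)
(c) forbidden (ΔS fails)
(d) forbidden (ΔS, ΔL fail)
(e) allowed
(f) forbidden (ΔS, ΔL, ΔJ fail)
(g) allowed
(h) forbidden (ΔS fails)
(i) forbidden (ΔS, ΔL, ΔJ fail)
Total allowed: 2 of 9.

2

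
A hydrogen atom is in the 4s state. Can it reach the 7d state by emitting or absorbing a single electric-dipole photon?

forbidden

Δl = 2 − 0 = +2; the E1 rule Δl = ±1 is violated.
The transition is electric-dipole forbidden.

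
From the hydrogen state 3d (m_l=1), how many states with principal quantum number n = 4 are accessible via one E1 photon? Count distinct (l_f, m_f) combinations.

E1 requires Δl = ±1, so l_f ∈ {1, 3}; with 0 ≤ l_f ≤ n_f−1 = 3, the allowed l_f values are {1, 3}.
For l_f = 1: m_f ∈ {m_i−1, m_i, m_i+1} ∩ [−1, 1] = {0, 1} → 2 states.
For l_f = 3: m_f ∈ {m_i−1, m_i, m_i+1} ∩ [−3, 3] = {0, 1, 2} → 3 states.
Total: 5.

5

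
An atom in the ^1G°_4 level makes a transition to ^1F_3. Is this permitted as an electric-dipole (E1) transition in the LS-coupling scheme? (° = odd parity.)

allowed

Initial level: S=0, L=4, J=4, parity odd. Final level: S=0, L=3, J=3, parity even.
ΔS = 0: S: 0 → 0 — ✓.
Parity must change: odd → even — ✓.
ΔJ = 0, ±1 (not J=0↔0): J: 4 → 3, ΔJ = -1 — ✓.
ΔL = 0, ±1 (not L=0↔0): L: 4 → 3, ΔL = -1 — ✓.
All four E1 rules are satisfied.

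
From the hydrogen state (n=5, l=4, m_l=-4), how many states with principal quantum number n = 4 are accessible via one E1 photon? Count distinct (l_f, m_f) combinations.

1

E1 requires Δl = ±1, so l_f ∈ {3, 5}; with 0 ≤ l_f ≤ n_f−1 = 3, the allowed l_f values are {3}.
For l_f = 3: m_f ∈ {m_i−1, m_i, m_i+1} ∩ [−3, 3] = {-3} → 1 state.
Total: 1.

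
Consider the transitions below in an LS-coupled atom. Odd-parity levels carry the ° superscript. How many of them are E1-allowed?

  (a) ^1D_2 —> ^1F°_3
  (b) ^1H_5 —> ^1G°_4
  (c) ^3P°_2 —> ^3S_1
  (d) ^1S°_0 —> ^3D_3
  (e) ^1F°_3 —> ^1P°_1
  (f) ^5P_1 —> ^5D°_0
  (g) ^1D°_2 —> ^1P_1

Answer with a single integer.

5

(a) allowed
(b) allowed
(c) allowed
(d) forbidden (ΔS, ΔL, ΔJ fail)
(e) forbidden (parity, ΔL, ΔJ fail)
(f) allowed
(g) allowed
Total allowed: 5 of 7.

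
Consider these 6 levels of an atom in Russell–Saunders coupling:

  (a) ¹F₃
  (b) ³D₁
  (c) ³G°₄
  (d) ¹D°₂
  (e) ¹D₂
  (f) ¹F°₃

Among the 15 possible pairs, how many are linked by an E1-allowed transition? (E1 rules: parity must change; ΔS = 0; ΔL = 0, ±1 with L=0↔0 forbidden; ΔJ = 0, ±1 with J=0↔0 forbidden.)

4

(a)–(b): forbidden (parity, ΔS, ΔJ).
(a)–(c): forbidden (ΔS).
(a)–(d): allowed.
(a)–(e): forbidden (parity).
(a)–(f): allowed.
(b)–(c): forbidden (ΔL, ΔJ).
(b)–(d): forbidden (ΔS).
(b)–(e): forbidden (parity, ΔS).
(b)–(f): forbidden (ΔS, ΔJ).
(c)–(d): forbidden (parity, ΔS, ΔL, ΔJ).
(c)–(e): forbidden (ΔS, ΔL, ΔJ).
(c)–(f): forbidden (parity, ΔS).
(d)–(e): allowed.
(d)–(f): forbidden (parity).
(e)–(f): allowed.
Allowed pairs: 4 of 15.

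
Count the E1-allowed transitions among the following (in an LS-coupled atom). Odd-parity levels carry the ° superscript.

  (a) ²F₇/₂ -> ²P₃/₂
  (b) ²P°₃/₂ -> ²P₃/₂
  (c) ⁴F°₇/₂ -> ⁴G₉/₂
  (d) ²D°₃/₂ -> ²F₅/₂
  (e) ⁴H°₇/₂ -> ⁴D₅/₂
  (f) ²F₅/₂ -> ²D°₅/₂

(a) forbidden (parity, ΔL, ΔJ fail)
(b) allowed
(c) allowed
(d) allowed
(e) forbidden (ΔL fails)
(f) allowed
Total allowed: 4 of 6.

4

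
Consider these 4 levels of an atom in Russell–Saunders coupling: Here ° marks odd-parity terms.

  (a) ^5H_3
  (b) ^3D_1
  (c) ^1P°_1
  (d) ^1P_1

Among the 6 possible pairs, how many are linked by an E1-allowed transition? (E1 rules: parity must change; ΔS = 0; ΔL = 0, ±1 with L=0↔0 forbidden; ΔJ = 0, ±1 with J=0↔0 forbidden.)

1

(a)–(b): forbidden (parity, ΔS, ΔL, ΔJ).
(a)–(c): forbidden (ΔS, ΔL, ΔJ).
(a)–(d): forbidden (parity, ΔS, ΔL, ΔJ).
(b)–(c): forbidden (ΔS).
(b)–(d): forbidden (parity, ΔS).
(c)–(d): allowed.
Allowed pairs: 1 of 6.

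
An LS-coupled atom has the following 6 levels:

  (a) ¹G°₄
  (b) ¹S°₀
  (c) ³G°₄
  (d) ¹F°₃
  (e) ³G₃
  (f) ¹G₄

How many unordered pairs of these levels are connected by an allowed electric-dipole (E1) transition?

3

(a)–(b): forbidden (parity, ΔL, ΔJ).
(a)–(c): forbidden (parity, ΔS).
(a)–(d): forbidden (parity).
(a)–(e): forbidden (ΔS).
(a)–(f): allowed.
(b)–(c): forbidden (parity, ΔS, ΔL, ΔJ).
(b)–(d): forbidden (parity, ΔL, ΔJ).
(b)–(e): forbidden (ΔS, ΔL, ΔJ).
(b)–(f): forbidden (ΔL, ΔJ).
(c)–(d): forbidden (parity, ΔS).
(c)–(e): allowed.
(c)–(f): forbidden (ΔS).
(d)–(e): forbidden (ΔS).
(d)–(f): allowed.
(e)–(f): forbidden (parity, ΔS).
Allowed pairs: 3 of 15.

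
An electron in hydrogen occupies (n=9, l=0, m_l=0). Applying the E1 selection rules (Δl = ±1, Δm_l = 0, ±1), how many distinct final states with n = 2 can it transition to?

3

E1 requires Δl = ±1, so l_f ∈ {-1, 1}; with 0 ≤ l_f ≤ n_f−1 = 1, the allowed l_f values are {1}.
For l_f = 1: m_f ∈ {m_i−1, m_i, m_i+1} ∩ [−1, 1] = {-1, 0, 1} → 3 states.
Total: 3.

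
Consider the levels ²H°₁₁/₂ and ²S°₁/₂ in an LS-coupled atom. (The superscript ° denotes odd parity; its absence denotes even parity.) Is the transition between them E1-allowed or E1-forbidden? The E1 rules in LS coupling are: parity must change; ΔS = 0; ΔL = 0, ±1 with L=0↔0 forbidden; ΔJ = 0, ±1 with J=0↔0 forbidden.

Initial level: S=1/2, L=5, J=11/2, parity odd. Final level: S=1/2, L=0, J=1/2, parity odd.
ΔS = 0: S: 1/2 → 1/2 — ✓.
Parity must change: odd → odd — ✗.
ΔJ = 0, ±1 (not J=0↔0): J: 11/2 → 1/2, ΔJ = -5 — ✗.
ΔL = 0, ±1 (not L=0↔0): L: 5 → 0, ΔL = -5 — ✗.
Rule(s) violated: parity, ΔL, ΔJ.

forbidden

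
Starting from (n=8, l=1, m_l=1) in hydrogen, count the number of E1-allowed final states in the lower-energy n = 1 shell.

E1 requires Δl = ±1, so l_f ∈ {0, 2}; with 0 ≤ l_f ≤ n_f−1 = 0, the allowed l_f values are {0}.
For l_f = 0: m_f ∈ {m_i−1, m_i, m_i+1} ∩ [−0, 0] = {0} → 1 state.
Total: 1.

1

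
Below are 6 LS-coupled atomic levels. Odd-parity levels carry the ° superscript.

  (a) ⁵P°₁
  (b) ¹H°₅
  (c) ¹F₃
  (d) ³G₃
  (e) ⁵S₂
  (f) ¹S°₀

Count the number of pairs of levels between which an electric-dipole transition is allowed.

(a)–(b): forbidden (parity, ΔS, ΔL, ΔJ).
(a)–(c): forbidden (ΔS, ΔL, ΔJ).
(a)–(d): forbidden (ΔS, ΔL, ΔJ).
(a)–(e): allowed.
(a)–(f): forbidden (parity, ΔS).
(b)–(c): forbidden (ΔL, ΔJ).
(b)–(d): forbidden (ΔS, ΔJ).
(b)–(e): forbidden (ΔS, ΔL, ΔJ).
(b)–(f): forbidden (parity, ΔL, ΔJ).
(c)–(d): forbidden (parity, ΔS).
(c)–(e): forbidden (parity, ΔS, ΔL).
(c)–(f): forbidden (ΔL, ΔJ).
(d)–(e): forbidden (parity, ΔS, ΔL).
(d)–(f): forbidden (ΔS, ΔL, ΔJ).
(e)–(f): forbidden (ΔS, ΔL, ΔJ).
Allowed pairs: 1 of 15.

1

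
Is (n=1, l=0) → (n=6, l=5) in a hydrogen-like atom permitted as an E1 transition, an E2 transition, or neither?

Δl = 5 − 0 = +5; l_i + l_f = 5.
E1 (Δl = ±1): not satisfied.
E2 (Δl = 0,±2, l_i+l_f ≥ 2): not satisfied.

neither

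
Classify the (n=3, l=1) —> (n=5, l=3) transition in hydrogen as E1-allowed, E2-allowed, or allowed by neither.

E2

Δl = 3 − 1 = +2; l_i + l_f = 4.
E1 (Δl = ±1): not satisfied.
E2 (Δl = 0,±2, l_i+l_f ≥ 2): satisfied.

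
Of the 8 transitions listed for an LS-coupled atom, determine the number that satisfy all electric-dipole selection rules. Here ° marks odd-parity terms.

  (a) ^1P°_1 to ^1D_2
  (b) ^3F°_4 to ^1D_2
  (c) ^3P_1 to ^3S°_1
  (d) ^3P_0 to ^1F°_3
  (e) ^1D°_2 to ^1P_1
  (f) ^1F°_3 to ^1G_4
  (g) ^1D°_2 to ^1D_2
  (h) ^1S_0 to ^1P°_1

(a) allowed
(b) forbidden (ΔS, ΔJ fail)
(c) allowed
(d) forbidden (ΔS, ΔL, ΔJ fail)
(e) allowed
(f) allowed
(g) allowed
(h) allowed
Total allowed: 6 of 8.

6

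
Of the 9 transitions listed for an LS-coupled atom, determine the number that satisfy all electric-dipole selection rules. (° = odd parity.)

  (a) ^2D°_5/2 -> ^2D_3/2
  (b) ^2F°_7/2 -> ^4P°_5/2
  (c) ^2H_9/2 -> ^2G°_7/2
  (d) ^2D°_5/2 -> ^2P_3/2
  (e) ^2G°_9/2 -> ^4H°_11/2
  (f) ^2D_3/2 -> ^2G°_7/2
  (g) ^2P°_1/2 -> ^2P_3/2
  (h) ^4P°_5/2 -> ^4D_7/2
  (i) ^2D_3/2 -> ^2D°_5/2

6

(a) allowed
(b) forbidden (parity, ΔS, ΔL fail)
(c) allowed
(d) allowed
(e) forbidden (parity, ΔS fail)
(f) forbidden (ΔL, ΔJ fail)
(g) allowed
(h) allowed
(i) allowed
Total allowed: 6 of 9.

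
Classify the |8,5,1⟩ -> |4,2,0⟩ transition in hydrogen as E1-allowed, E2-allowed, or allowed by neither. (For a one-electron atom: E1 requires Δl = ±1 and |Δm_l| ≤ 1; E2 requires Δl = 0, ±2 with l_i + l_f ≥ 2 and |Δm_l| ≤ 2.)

Δl = 2 − 5 = -3; l_i + l_f = 7.
Δm_l = -1.
E1 (Δl = ±1, |Δm_l| ≤ 1): not satisfied.
E2 (Δl = 0,±2, l_i+l_f ≥ 2, |Δm_l| ≤ 2): not satisfied.

neither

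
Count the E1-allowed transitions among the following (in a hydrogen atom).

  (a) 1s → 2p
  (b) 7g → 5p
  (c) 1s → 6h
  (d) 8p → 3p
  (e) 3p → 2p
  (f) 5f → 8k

1

(a) allowed
(b) forbidden — Δl = -3 (E1 requires Δl = ±1)
(c) forbidden — Δl = +5 (E1 requires Δl = ±1)
(d) forbidden — Δl = +0 (E1 requires Δl = ±1)
(e) forbidden — Δl = +0 (E1 requires Δl = ±1)
(f) forbidden — Δl = +4 (E1 requires Δl = ±1)
Total allowed: 1 of 6.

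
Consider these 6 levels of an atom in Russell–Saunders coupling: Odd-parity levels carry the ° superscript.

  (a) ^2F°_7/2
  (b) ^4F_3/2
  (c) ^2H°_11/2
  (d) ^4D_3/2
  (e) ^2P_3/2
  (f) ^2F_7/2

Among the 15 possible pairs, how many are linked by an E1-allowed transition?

1

(a)–(b): forbidden (ΔS, ΔJ).
(a)–(c): forbidden (parity, ΔL, ΔJ).
(a)–(d): forbidden (ΔS, ΔJ).
(a)–(e): forbidden (ΔL, ΔJ).
(a)–(f): allowed.
(b)–(c): forbidden (ΔS, ΔL, ΔJ).
(b)–(d): forbidden (parity).
(b)–(e): forbidden (parity, ΔS, ΔL).
(b)–(f): forbidden (parity, ΔS, ΔJ).
(c)–(d): forbidden (ΔS, ΔL, ΔJ).
(c)–(e): forbidden (ΔL, ΔJ).
(c)–(f): forbidden (ΔL, ΔJ).
(d)–(e): forbidden (parity, ΔS).
(d)–(f): forbidden (parity, ΔS, ΔJ).
(e)–(f): forbidden (parity, ΔL, ΔJ).
Allowed pairs: 1 of 15.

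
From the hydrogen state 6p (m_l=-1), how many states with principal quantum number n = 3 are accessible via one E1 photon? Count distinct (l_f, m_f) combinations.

E1 requires Δl = ±1, so l_f ∈ {0, 2}; with 0 ≤ l_f ≤ n_f−1 = 2, the allowed l_f values are {0, 2}.
For l_f = 0: m_f ∈ {m_i−1, m_i, m_i+1} ∩ [−0, 0] = {0} → 1 state.
For l_f = 2: m_f ∈ {m_i−1, m_i, m_i+1} ∩ [−2, 2] = {-2, -1, 0} → 3 states.
Total: 4.

4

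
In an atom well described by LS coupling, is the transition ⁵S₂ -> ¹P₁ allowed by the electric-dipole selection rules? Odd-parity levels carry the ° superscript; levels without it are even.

forbidden

Initial level: S=2, L=0, J=2, parity even. Final level: S=0, L=1, J=1, parity even.
ΔS = 0: S: 2 → 0 — violated.
ΔJ = 0, ±1 (not J=0↔0): J: 2 → 1, ΔJ = -1 — satisfied.
Parity must change: even → even — violated.
ΔL = 0, ±1 (not L=0↔0): L: 0 → 1, ΔL = +1 — satisfied.
Rule(s) violated: parity, ΔS.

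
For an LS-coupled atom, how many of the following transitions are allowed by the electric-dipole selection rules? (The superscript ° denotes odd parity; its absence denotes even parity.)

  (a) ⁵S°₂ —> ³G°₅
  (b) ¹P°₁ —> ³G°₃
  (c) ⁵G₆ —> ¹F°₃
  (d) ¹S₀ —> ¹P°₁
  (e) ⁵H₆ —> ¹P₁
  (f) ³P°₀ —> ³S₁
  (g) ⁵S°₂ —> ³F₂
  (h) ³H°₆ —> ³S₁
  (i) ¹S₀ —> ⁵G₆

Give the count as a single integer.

2

(a) forbidden (parity, ΔS, ΔL, ΔJ fail)
(b) forbidden (parity, ΔS, ΔL, ΔJ fail)
(c) forbidden (ΔS, ΔJ fail)
(d) allowed
(e) forbidden (parity, ΔS, ΔL, ΔJ fail)
(f) allowed
(g) forbidden (ΔS, ΔL fail)
(h) forbidden (ΔL, ΔJ fail)
(i) forbidden (parity, ΔS, ΔL, ΔJ fail)
Total allowed: 2 of 9.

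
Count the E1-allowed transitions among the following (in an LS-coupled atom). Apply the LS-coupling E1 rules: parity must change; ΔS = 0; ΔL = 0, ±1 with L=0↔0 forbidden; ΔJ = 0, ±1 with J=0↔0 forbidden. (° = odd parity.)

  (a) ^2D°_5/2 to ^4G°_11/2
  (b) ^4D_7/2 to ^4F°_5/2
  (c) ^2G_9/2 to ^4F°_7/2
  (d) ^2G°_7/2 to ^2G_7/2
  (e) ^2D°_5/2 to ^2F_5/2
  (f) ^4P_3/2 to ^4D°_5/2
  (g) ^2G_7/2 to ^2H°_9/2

(a) forbidden (parity, ΔS, ΔL, ΔJ fail)
(b) allowed
(c) forbidden (ΔS fails)
(d) allowed
(e) allowed
(f) allowed
(g) allowed
Total allowed: 5 of 7.

5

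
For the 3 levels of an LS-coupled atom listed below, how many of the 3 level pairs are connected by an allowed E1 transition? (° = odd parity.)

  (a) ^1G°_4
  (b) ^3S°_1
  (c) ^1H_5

1

(a)–(b): forbidden (parity, ΔS, ΔL, ΔJ).
(a)–(c): allowed.
(b)–(c): forbidden (ΔS, ΔL, ΔJ).
Allowed pairs: 1 of 3.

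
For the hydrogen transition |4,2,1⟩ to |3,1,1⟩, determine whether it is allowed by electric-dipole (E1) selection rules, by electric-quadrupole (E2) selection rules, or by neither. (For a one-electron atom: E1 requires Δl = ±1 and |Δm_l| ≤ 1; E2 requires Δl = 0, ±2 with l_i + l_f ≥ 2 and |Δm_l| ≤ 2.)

E1

Δl = 1 − 2 = -1; l_i + l_f = 3.
Δm_l = +0.
E1 (Δl = ±1, |Δm_l| ≤ 1): satisfied.
E2 (Δl = 0,±2, l_i+l_f ≥ 2, |Δm_l| ≤ 2): not satisfied.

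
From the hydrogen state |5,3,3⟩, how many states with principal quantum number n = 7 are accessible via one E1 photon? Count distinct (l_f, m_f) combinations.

E1 requires Δl = ±1, so l_f ∈ {2, 4}; with 0 ≤ l_f ≤ n_f−1 = 6, the allowed l_f values are {2, 4}.
For l_f = 2: m_f ∈ {m_i−1, m_i, m_i+1} ∩ [−2, 2] = {2} → 1 state.
For l_f = 4: m_f ∈ {m_i−1, m_i, m_i+1} ∩ [−4, 4] = {2, 3, 4} → 3 states.
Total: 4.

4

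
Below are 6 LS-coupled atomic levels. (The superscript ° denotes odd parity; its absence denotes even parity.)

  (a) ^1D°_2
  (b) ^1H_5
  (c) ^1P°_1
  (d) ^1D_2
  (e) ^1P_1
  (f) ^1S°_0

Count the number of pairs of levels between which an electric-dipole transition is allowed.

(a)–(b): forbidden (ΔL, ΔJ).
(a)–(c): forbidden (parity).
(a)–(d): allowed.
(a)–(e): allowed.
(a)–(f): forbidden (parity, ΔL, ΔJ).
(b)–(c): forbidden (ΔL, ΔJ).
(b)–(d): forbidden (parity, ΔL, ΔJ).
(b)–(e): forbidden (parity, ΔL, ΔJ).
(b)–(f): forbidden (ΔL, ΔJ).
(c)–(d): allowed.
(c)–(e): allowed.
(c)–(f): forbidden (parity).
(d)–(e): forbidden (parity).
(d)–(f): forbidden (ΔL, ΔJ).
(e)–(f): allowed.
Allowed pairs: 5 of 15.

5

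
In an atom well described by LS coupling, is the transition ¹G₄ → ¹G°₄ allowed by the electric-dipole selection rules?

allowed

Initial level: S=0, L=4, J=4, parity even. Final level: S=0, L=4, J=4, parity odd.
Parity must change: even → odd — satisfied.
ΔS = 0: S: 0 → 0 — satisfied.
ΔL = 0, ±1 (not L=0↔0): L: 4 → 4, ΔL = +0 — satisfied.
ΔJ = 0, ±1 (not J=0↔0): J: 4 → 4, ΔJ = +0 — satisfied.
All four E1 rules are satisfied.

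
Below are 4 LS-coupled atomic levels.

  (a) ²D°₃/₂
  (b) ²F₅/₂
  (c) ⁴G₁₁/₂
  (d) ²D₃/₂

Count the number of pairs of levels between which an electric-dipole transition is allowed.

2

(a)–(b): allowed.
(a)–(c): forbidden (ΔS, ΔL, ΔJ).
(a)–(d): allowed.
(b)–(c): forbidden (parity, ΔS, ΔJ).
(b)–(d): forbidden (parity).
(c)–(d): forbidden (parity, ΔS, ΔL, ΔJ).
Allowed pairs: 2 of 6.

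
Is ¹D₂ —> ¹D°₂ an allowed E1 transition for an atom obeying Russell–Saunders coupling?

allowed

Reading off the term symbols: S 0→0, L 2→2, J 2→2, parity even→odd.
ΔS = 0: S: 0 → 0 — passes.
ΔL = 0, ±1 (not L=0↔0): L: 2 → 2, ΔL = +0 — passes.
ΔJ = 0, ±1 (not J=0↔0): J: 2 → 2, ΔJ = +0 — passes.
Parity must change: even → odd — passes.
All four E1 rules are satisfied.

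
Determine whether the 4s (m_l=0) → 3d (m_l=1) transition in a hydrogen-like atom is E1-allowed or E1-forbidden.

forbidden

Initial l = 0, final l = 2, so Δl = +2. E1 requires Δl = ±1: ✗.
Δm_l = 1 − (0) = +1. E1 requires Δm_l = 0, ±1: ✓.
The transition is electric-dipole forbidden.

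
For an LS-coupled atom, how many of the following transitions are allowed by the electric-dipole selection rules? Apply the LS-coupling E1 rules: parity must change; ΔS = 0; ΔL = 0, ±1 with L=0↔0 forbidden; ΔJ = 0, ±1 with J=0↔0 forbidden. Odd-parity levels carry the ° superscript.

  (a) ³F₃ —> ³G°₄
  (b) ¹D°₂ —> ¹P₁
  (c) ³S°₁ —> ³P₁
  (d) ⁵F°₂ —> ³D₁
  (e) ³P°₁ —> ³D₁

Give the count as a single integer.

(a) allowed
(b) allowed
(c) allowed
(d) forbidden (ΔS fails)
(e) allowed
Total allowed: 4 of 5.

4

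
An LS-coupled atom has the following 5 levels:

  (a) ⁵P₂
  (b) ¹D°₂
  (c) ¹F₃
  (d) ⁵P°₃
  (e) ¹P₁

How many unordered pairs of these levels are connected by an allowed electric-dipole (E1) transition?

3

(a)–(b): forbidden (ΔS).
(a)–(c): forbidden (parity, ΔS, ΔL).
(a)–(d): allowed.
(a)–(e): forbidden (parity, ΔS).
(b)–(c): allowed.
(b)–(d): forbidden (parity, ΔS).
(b)–(e): allowed.
(c)–(d): forbidden (ΔS, ΔL).
(c)–(e): forbidden (parity, ΔL, ΔJ).
(d)–(e): forbidden (ΔS, ΔJ).
Allowed pairs: 3 of 10.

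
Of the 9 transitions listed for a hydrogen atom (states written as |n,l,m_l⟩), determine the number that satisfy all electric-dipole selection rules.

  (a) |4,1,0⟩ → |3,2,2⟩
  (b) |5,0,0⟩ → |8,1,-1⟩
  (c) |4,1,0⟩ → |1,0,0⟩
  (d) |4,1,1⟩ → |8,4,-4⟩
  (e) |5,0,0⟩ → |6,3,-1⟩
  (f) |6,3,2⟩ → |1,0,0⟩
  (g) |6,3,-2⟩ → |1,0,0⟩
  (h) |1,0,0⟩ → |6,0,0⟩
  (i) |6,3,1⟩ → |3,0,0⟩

(a) forbidden — Δm_l = +2 (E1 requires Δm_l = 0, ±1)
(b) allowed
(c) allowed
(d) forbidden — Δl = +3 (E1 requires Δl = ±1); Δm_l = -5 (E1 requires Δm_l = 0, ±1)
(e) forbidden — Δl = +3 (E1 requires Δl = ±1)
(f) forbidden — Δl = -3 (E1 requires Δl = ±1); Δm_l = -2 (E1 requires Δm_l = 0, ±1)
(g) forbidden — Δl = -3 (E1 requires Δl = ±1); Δm_l = +2 (E1 requires Δm_l = 0, ±1)
(h) forbidden — Δl = +0 (E1 requires Δl = ±1)
(i) forbidden — Δl = -3 (E1 requires Δl = ±1)
Total allowed: 2 of 9.

2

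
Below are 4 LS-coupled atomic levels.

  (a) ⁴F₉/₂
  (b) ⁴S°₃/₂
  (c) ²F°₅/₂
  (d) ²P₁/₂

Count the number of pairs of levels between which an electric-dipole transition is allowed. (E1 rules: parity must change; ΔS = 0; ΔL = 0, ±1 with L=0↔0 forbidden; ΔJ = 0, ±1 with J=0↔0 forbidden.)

0

(a)–(b): forbidden (ΔL, ΔJ).
(a)–(c): forbidden (ΔS, ΔJ).
(a)–(d): forbidden (parity, ΔS, ΔL, ΔJ).
(b)–(c): forbidden (parity, ΔS, ΔL).
(b)–(d): forbidden (ΔS).
(c)–(d): forbidden (ΔL, ΔJ).
Allowed pairs: 0 of 6.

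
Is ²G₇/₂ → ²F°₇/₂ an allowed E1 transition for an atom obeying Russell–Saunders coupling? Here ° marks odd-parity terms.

ΔJ = 0, ±1 (not J=0↔0): J: 7/2 → 7/2, ΔJ = +0 — ok.
ΔL = 0, ±1 (not L=0↔0): L: 4 → 3, ΔL = -1 — ok.
Parity must change: even → odd — ok.
ΔS = 0: S: 1/2 → 1/2 — ok.
All four E1 rules are satisfied.

allowed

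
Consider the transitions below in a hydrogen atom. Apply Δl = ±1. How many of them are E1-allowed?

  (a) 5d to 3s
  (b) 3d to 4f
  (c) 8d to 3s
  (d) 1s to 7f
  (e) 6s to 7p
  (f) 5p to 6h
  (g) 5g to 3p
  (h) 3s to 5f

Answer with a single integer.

(a) forbidden — Δl = -2 (E1 requires Δl = ±1)
(b) allowed
(c) forbidden — Δl = -2 (E1 requires Δl = ±1)
(d) forbidden — Δl = +3 (E1 requires Δl = ±1)
(e) allowed
(f) forbidden — Δl = +4 (E1 requires Δl = ±1)
(g) forbidden — Δl = -3 (E1 requires Δl = ±1)
(h) forbidden — Δl = +3 (E1 requires Δl = ±1)
Total allowed: 2 of 8.

2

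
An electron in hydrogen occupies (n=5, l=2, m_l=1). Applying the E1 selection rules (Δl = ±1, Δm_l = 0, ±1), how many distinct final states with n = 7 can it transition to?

5

E1 requires Δl = ±1, so l_f ∈ {1, 3}; with 0 ≤ l_f ≤ n_f−1 = 6, the allowed l_f values are {1, 3}.
For l_f = 1: m_f ∈ {m_i−1, m_i, m_i+1} ∩ [−1, 1] = {0, 1} → 2 states.
For l_f = 3: m_f ∈ {m_i−1, m_i, m_i+1} ∩ [−3, 3] = {0, 1, 2} → 3 states.
Total: 5.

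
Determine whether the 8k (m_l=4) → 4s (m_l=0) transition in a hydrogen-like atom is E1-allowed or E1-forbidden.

Δl = 0 − 7 = -7; the E1 rule Δl = ±1 is violated.
Δm_l = 0 − (4) = -4. E1 requires Δm_l = 0, ±1: violated.
The transition is electric-dipole forbidden.

forbidden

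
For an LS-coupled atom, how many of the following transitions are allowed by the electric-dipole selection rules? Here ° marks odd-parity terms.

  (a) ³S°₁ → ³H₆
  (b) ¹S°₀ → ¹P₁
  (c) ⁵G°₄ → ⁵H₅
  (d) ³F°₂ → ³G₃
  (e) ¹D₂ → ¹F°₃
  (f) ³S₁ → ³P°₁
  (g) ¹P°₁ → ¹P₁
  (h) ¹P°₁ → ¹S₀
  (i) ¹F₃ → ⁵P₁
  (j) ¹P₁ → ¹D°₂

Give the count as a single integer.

(a) forbidden (ΔL, ΔJ fail)
(b) allowed
(c) allowed
(d) allowed
(e) allowed
(f) allowed
(g) allowed
(h) allowed
(i) forbidden (parity, ΔS, ΔL, ΔJ fail)
(j) allowed
Total allowed: 8 of 10.

8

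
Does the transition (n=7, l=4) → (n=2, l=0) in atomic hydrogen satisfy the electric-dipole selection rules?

forbidden

l: 4 → 0 (Δl = -4). Δl = ±1 fails.
The transition is electric-dipole forbidden.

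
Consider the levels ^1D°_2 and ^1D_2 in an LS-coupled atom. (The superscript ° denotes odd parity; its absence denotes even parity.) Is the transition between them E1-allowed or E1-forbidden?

allowed

Initial level: S=0, L=2, J=2, parity odd. Final level: S=0, L=2, J=2, parity even.
ΔJ = 0, ±1 (not J=0↔0): J: 2 → 2, ΔJ = +0 — passes.
ΔL = 0, ±1 (not L=0↔0): L: 2 → 2, ΔL = +0 — passes.
Parity must change: odd → even — passes.
ΔS = 0: S: 0 → 0 — passes.
All four E1 rules are satisfied.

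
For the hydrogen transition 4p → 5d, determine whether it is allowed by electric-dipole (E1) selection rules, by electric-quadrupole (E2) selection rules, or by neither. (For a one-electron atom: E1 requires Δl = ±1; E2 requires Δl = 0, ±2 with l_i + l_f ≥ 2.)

Δl = 2 − 1 = +1; l_i + l_f = 3.
E1 (Δl = ±1): satisfied.
E2 (Δl = 0,±2, l_i+l_f ≥ 2): not satisfied.

E1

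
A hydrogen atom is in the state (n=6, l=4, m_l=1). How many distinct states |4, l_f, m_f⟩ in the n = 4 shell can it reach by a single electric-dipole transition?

E1 requires Δl = ±1, so l_f ∈ {3, 5}; with 0 ≤ l_f ≤ n_f−1 = 3, the allowed l_f values are {3}.
For l_f = 3: m_f ∈ {m_i−1, m_i, m_i+1} ∩ [−3, 3] = {0, 1, 2} → 3 states.
Total: 3.

3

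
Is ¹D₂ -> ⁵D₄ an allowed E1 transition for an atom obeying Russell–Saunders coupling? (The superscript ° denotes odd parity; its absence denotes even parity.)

forbidden

Initial level: S=0, L=2, J=2, parity even. Final level: S=2, L=2, J=4, parity even.
Parity must change: even → even — ✗.
ΔS = 0: S: 0 → 2 — ✗.
ΔL = 0, ±1 (not L=0↔0): L: 2 → 2, ΔL = +0 — ✓.
ΔJ = 0, ±1 (not J=0↔0): J: 2 → 4, ΔJ = +2 — ✗.
Rule(s) violated: parity, ΔS, ΔJ.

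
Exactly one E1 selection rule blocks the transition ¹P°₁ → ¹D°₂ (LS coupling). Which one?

Reading off the term symbols: S 0→0, L 1→2, J 1→2, parity odd→odd.
Parity must change: odd → odd — violated.
ΔS = 0: S: 0 → 0 — satisfied.
ΔL = 0, ±1 (not L=0↔0): L: 1 → 2, ΔL = +1 — satisfied.
ΔJ = 0, ±1 (not J=0↔0): J: 1 → 2, ΔJ = +1 — satisfied.

parity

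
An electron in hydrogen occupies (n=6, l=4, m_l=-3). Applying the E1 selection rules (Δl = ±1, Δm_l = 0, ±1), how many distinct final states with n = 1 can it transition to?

0

E1 requires l_f ∈ {3, 5}, but neither lies in [0, 0], so no final state is reachable.
Total: 0.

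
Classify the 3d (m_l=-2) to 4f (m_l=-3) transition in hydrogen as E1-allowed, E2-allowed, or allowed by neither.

E1

Δl = 3 − 2 = +1; l_i + l_f = 5.
Δm_l = -1.
E1 (Δl = ±1, |Δm_l| ≤ 1): satisfied.
E2 (Δl = 0,±2, l_i+l_f ≥ 2, |Δm_l| ≤ 2): not satisfied.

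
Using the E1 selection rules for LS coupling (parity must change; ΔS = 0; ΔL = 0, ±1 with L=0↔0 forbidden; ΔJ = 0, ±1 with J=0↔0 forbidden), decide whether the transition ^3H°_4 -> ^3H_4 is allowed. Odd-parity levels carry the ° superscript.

allowed

Initial level: S=1, L=5, J=4, parity odd. Final level: S=1, L=5, J=4, parity even.
Parity must change: odd → even — ok.
ΔS = 0: S: 1 → 1 — ok.
ΔL = 0, ±1 (not L=0↔0): L: 5 → 5, ΔL = +0 — ok.
ΔJ = 0, ±1 (not J=0↔0): J: 4 → 4, ΔJ = +0 — ok.
All four E1 rules are satisfied.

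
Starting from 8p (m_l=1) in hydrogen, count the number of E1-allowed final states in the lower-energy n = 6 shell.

E1 requires Δl = ±1, so l_f ∈ {0, 2}; with 0 ≤ l_f ≤ n_f−1 = 5, the allowed l_f values are {0, 2}.
For l_f = 0: m_f ∈ {m_i−1, m_i, m_i+1} ∩ [−0, 0] = {0} → 1 state.
For l_f = 2: m_f ∈ {m_i−1, m_i, m_i+1} ∩ [−2, 2] = {0, 1, 2} → 3 states.
Total: 4.

4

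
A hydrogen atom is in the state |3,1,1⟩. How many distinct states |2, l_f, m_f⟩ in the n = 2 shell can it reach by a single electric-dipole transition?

E1 requires Δl = ±1, so l_f ∈ {0, 2}; with 0 ≤ l_f ≤ n_f−1 = 1, the allowed l_f values are {0}.
For l_f = 0: m_f ∈ {m_i−1, m_i, m_i+1} ∩ [−0, 0] = {0} → 1 state.
Total: 1.

1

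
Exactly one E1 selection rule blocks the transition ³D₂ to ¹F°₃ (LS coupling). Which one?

the ΔS = 0 rule

Parity must change: even → odd — passes.
ΔS = 0: S: 1 → 0 — fails.
ΔL = 0, ±1 (not L=0↔0): L: 2 → 3, ΔL = +1 — passes.
ΔJ = 0, ±1 (not J=0↔0): J: 2 → 3, ΔJ = +1 — passes.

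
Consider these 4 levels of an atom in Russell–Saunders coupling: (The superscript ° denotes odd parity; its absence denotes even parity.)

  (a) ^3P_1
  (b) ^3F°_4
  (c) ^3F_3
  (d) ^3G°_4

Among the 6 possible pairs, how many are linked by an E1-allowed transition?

2

(a)–(b): forbidden (ΔL, ΔJ).
(a)–(c): forbidden (parity, ΔL, ΔJ).
(a)–(d): forbidden (ΔL, ΔJ).
(b)–(c): allowed.
(b)–(d): forbidden (parity).
(c)–(d): allowed.
Allowed pairs: 2 of 6.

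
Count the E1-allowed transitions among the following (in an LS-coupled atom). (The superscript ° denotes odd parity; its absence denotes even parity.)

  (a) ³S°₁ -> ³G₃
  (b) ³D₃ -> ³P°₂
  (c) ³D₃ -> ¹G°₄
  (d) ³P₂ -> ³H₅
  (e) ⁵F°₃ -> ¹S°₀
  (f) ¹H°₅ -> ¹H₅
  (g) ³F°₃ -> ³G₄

3

(a) forbidden (ΔL, ΔJ fail)
(b) allowed
(c) forbidden (ΔS, ΔL fail)
(d) forbidden (parity, ΔL, ΔJ fail)
(e) forbidden (parity, ΔS, ΔL, ΔJ fail)
(f) allowed
(g) allowed
Total allowed: 3 of 7.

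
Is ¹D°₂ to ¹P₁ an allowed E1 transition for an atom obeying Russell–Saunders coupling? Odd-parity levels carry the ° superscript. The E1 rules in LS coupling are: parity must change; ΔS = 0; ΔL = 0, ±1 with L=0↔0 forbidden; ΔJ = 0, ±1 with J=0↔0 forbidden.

Initial level: S=0, L=2, J=2, parity odd. Final level: S=0, L=1, J=1, parity even.
Parity must change: odd → even — satisfied.
ΔS = 0: S: 0 → 0 — satisfied.
ΔL = 0, ±1 (not L=0↔0): L: 2 → 1, ΔL = -1 — satisfied.
ΔJ = 0, ±1 (not J=0↔0): J: 2 → 1, ΔJ = -1 — satisfied.
All four E1 rules are satisfied.

allowed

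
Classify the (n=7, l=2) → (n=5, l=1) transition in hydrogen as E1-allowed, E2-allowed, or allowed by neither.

Δl = 1 − 2 = -1; l_i + l_f = 3.
E1 (Δl = ±1): satisfied.
E2 (Δl = 0,±2, l_i+l_f ≥ 2): not satisfied.

E1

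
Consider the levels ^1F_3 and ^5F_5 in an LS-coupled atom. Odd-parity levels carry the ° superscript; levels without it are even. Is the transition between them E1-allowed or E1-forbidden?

forbidden

Initial level: S=0, L=3, J=3, parity even. Final level: S=2, L=3, J=5, parity even.
Parity must change: even → even — violated.
ΔS = 0: S: 0 → 2 — violated.
ΔL = 0, ±1 (not L=0↔0): L: 3 → 3, ΔL = +0 — satisfied.
ΔJ = 0, ±1 (not J=0↔0): J: 3 → 5, ΔJ = +2 — violated.
Rule(s) violated: parity, ΔS, ΔJ.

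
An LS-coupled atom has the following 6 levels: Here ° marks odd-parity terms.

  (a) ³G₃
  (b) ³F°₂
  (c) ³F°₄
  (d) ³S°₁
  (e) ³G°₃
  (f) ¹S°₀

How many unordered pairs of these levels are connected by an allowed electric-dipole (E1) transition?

3

(a)–(b): allowed.
(a)–(c): allowed.
(a)–(d): forbidden (ΔL, ΔJ).
(a)–(e): allowed.
(a)–(f): forbidden (ΔS, ΔL, ΔJ).
(b)–(c): forbidden (parity, ΔJ).
(b)–(d): forbidden (parity, ΔL).
(b)–(e): forbidden (parity).
(b)–(f): forbidden (parity, ΔS, ΔL, ΔJ).
(c)–(d): forbidden (parity, ΔL, ΔJ).
(c)–(e): forbidden (parity).
(c)–(f): forbidden (parity, ΔS, ΔL, ΔJ).
(d)–(e): forbidden (parity, ΔL, ΔJ).
(d)–(f): forbidden (parity, ΔS, ΔL).
(e)–(f): forbidden (parity, ΔS, ΔL, ΔJ).
Allowed pairs: 3 of 15.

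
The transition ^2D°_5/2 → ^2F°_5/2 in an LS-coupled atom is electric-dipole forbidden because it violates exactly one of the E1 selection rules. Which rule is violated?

parity

Reading off the term symbols: S 1/2→1/2, L 2→3, J 5/2→5/2, parity odd→odd.
Parity must change: odd → odd — ✗.
ΔS = 0: S: 1/2 → 1/2 — ✓.
ΔL = 0, ±1 (not L=0↔0): L: 2 → 3, ΔL = +1 — ✓.
ΔJ = 0, ±1 (not J=0↔0): J: 5/2 → 5/2, ΔJ = +0 — ✓.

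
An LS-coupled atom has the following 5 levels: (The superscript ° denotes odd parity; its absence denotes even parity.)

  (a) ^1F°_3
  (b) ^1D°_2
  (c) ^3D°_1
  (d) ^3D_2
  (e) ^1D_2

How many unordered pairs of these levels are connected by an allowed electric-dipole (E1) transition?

(a)–(b): forbidden (parity).
(a)–(c): forbidden (parity, ΔS, ΔJ).
(a)–(d): forbidden (ΔS).
(a)–(e): allowed.
(b)–(c): forbidden (parity, ΔS).
(b)–(d): forbidden (ΔS).
(b)–(e): allowed.
(c)–(d): allowed.
(c)–(e): forbidden (ΔS).
(d)–(e): forbidden (parity, ΔS).
Allowed pairs: 3 of 10.

3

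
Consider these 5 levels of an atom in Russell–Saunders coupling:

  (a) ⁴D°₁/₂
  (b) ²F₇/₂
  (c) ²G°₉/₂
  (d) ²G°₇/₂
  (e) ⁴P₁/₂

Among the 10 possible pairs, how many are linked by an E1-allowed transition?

(a)–(b): forbidden (ΔS, ΔJ).
(a)–(c): forbidden (parity, ΔS, ΔL, ΔJ).
(a)–(d): forbidden (parity, ΔS, ΔL, ΔJ).
(a)–(e): allowed.
(b)–(c): allowed.
(b)–(d): allowed.
(b)–(e): forbidden (parity, ΔS, ΔL, ΔJ).
(c)–(d): forbidden (parity).
(c)–(e): forbidden (ΔS, ΔL, ΔJ).
(d)–(e): forbidden (ΔS, ΔL, ΔJ).
Allowed pairs: 3 of 10.

3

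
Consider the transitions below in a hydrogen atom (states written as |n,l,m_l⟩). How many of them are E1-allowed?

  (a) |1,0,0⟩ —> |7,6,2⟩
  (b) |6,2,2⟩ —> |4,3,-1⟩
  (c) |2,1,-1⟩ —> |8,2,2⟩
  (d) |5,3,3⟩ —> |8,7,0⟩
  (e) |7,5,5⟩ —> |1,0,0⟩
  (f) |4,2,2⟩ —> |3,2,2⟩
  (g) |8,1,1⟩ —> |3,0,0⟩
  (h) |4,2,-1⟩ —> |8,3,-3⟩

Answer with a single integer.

(a) forbidden — Δl = +6 (E1 requires Δl = ±1); Δm_l = +2 (E1 requires Δm_l = 0, ±1)
(b) forbidden — Δm_l = -3 (E1 requires Δm_l = 0, ±1)
(c) forbidden — Δm_l = +3 (E1 requires Δm_l = 0, ±1)
(d) forbidden — Δl = +4 (E1 requires Δl = ±1); Δm_l = -3 (E1 requires Δm_l = 0, ±1)
(e) forbidden — Δl = -5 (E1 requires Δl = ±1); Δm_l = -5 (E1 requires Δm_l = 0, ±1)
(f) forbidden — Δl = +0 (E1 requires Δl = ±1)
(g) allowed
(h) forbidden — Δm_l = -2 (E1 requires Δm_l = 0, ±1)
Total allowed: 1 of 8.

1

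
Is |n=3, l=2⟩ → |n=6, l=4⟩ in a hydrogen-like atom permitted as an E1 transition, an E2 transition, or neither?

E2

Δl = 4 − 2 = +2; l_i + l_f = 6.
E1 (Δl = ±1): not satisfied.
E2 (Δl = 0,±2, l_i+l_f ≥ 2): satisfied.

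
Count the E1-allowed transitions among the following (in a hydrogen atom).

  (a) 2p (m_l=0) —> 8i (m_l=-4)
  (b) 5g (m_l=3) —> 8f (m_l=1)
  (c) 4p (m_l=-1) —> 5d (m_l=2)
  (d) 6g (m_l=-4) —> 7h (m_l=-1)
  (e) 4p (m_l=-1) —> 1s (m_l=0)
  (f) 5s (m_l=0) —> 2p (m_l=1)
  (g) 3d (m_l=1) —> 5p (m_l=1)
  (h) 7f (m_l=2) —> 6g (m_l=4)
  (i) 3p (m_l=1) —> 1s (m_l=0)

(a) forbidden — Δl = +5 (E1 requires Δl = ±1); Δm_l = -4 (E1 requires Δm_l = 0, ±1)
(b) forbidden — Δm_l = -2 (E1 requires Δm_l = 0, ±1)
(c) forbidden — Δm_l = +3 (E1 requires Δm_l = 0, ±1)
(d) forbidden — Δm_l = +3 (E1 requires Δm_l = 0, ±1)
(e) allowed
(f) allowed
(g) allowed
(h) forbidden — Δm_l = +2 (E1 requires Δm_l = 0, ±1)
(i) allowed
Total allowed: 4 of 9.

4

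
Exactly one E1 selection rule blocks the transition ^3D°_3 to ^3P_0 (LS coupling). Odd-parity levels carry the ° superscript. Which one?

Parity must change: odd → even — ✓.
ΔS = 0: S: 1 → 1 — ✓.
ΔL = 0, ±1 (not L=0↔0): L: 2 → 1, ΔL = -1 — ✓.
ΔJ = 0, ±1 (not J=0↔0): J: 3 → 0, ΔJ = -3 — ✗.

the ΔJ = 0, ±1 rule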